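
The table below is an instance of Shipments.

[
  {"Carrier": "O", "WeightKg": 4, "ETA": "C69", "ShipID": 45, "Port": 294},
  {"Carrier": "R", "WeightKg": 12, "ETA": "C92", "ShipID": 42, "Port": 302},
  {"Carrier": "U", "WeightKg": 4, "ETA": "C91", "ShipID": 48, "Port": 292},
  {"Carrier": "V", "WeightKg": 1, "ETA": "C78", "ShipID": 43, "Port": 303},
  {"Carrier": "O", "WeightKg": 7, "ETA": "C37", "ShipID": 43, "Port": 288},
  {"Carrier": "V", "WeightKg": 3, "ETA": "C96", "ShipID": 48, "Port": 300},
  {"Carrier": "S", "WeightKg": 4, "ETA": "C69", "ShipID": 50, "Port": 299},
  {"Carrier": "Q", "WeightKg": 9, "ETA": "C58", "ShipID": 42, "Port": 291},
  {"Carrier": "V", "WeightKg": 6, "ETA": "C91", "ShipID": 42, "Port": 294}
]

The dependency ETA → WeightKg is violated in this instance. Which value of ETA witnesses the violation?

C91

ETA=C69: 2 rows → WeightKg = 4, 4 ✓
ETA=C92: 1 row → WeightKg = 12 ✓
ETA=C91: 2 rows → WeightKg takes values {4, 6} — violation
ETA=C78: 1 row → WeightKg = 1 ✓
ETA=C37: 1 row → WeightKg = 7 ✓
ETA=C96: 1 row → WeightKg = 3 ✓
ETA=C58: 1 row → WeightKg = 9 ✓
The only ETA value with inconsistent WeightKg is ETA=C91.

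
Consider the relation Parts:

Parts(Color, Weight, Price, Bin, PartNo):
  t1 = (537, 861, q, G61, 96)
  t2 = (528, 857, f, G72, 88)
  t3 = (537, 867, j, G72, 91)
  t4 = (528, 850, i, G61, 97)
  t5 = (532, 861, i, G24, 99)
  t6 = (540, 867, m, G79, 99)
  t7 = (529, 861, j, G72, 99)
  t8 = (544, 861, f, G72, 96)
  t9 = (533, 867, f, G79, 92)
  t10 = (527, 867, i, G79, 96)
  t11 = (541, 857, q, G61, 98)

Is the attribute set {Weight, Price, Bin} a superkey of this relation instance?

All 11 rows have distinct {Weight, Price, Bin} values, so {Weight, Price, Bin} → (all attributes) holds and {Weight, Price, Bin} is a superkey.

Yes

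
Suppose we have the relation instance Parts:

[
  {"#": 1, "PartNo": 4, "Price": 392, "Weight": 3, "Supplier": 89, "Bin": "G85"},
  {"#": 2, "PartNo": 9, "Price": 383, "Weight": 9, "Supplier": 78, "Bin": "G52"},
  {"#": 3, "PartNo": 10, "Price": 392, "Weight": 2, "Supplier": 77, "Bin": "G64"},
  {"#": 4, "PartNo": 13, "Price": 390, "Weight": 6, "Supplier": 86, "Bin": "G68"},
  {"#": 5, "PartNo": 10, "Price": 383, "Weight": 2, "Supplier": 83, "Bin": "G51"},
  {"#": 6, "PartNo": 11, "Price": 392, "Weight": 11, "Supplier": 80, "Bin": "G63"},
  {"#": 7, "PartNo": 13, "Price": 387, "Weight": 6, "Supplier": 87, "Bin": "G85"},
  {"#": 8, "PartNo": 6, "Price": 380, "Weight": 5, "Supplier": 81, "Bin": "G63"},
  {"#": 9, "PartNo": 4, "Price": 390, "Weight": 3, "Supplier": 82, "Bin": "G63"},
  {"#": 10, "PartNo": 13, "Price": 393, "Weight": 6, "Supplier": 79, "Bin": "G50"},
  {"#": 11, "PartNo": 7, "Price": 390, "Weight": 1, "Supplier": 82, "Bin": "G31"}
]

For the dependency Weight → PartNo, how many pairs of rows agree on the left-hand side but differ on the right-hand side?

0

Weight=3: all 2 rows agree on PartNo — 0 pairs.
Weight=2: all 2 rows agree on PartNo — 0 pairs.
Weight=6: all 3 rows agree on PartNo — 0 pairs.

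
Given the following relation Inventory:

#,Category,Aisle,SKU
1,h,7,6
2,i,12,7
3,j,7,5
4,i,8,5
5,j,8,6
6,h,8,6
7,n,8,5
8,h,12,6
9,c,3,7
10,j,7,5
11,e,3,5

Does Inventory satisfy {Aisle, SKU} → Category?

No

(Aisle=7, SKU=6): row 1 → Category = h ✓
(Aisle=12, SKU=7): row 2 → Category = i ✓
(Aisle=7, SKU=5): rows 3, 10 → Category = j, j ✓
(Aisle=8, SKU=5): rows 4, 7 → Category takes values {i, n} — violation
(Aisle=8, SKU=6): rows 5, 6 → Category takes values {j, h} — violation
(Aisle=12, SKU=6): row 8 → Category = h ✓
(Aisle=3, SKU=7): row 9 → Category = c ✓
(Aisle=3, SKU=5): row 11 → Category = e ✓
Two rows agree on {Aisle, SKU} but differ on Category, so {Aisle, SKU} → Category does not hold.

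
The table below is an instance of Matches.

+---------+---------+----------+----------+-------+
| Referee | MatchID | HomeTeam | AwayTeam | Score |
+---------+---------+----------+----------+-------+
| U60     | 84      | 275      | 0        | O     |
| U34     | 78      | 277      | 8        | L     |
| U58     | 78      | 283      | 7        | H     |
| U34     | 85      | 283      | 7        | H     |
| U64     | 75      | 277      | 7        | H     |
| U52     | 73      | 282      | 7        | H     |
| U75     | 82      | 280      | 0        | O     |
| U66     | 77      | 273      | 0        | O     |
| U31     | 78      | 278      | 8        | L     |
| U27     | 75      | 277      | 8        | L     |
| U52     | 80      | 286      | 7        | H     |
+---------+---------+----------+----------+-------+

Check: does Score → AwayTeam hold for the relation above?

Score=O: 3 rows → AwayTeam = 0, 0, 0 ✓
Score=L: 3 rows → AwayTeam = 8, 8, 8 ✓
Score=H: 5 rows → AwayTeam = 7, 7, 7, 7, 7 ✓
Every Score value is associated with a single AwayTeam value, so Score → AwayTeam holds.

Yes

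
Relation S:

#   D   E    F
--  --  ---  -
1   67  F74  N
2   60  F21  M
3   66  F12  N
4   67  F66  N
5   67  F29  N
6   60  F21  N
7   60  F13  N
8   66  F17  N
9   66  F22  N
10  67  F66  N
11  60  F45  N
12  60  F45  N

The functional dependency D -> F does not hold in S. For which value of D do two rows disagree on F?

60

D=67: rows 1, 4, 5, 10 → F = N, N, N, N ✓
D=60: rows 2, 6, 7, 11, 12 → F takes values {M, N} — violation
D=66: rows 3, 8, 9 → F = N, N, N ✓
The only D value with inconsistent F is D=60.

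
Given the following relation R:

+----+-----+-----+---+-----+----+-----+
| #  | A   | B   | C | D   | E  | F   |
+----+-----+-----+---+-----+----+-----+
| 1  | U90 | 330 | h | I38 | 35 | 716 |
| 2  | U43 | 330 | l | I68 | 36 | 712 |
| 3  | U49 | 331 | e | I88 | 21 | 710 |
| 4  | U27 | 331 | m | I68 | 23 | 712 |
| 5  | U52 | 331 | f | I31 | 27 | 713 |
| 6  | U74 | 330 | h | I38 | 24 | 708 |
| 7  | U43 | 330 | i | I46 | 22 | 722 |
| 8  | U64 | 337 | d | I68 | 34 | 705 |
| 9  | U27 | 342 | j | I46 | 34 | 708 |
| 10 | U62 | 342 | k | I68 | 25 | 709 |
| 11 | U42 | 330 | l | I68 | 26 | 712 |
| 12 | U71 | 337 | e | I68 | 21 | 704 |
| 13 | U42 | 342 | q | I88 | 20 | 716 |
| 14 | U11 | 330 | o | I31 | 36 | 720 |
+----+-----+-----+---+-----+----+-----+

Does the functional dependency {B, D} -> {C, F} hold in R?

No

(B=330, D=I38): rows 1, 6 → {C,F} takes values {(h, 716), (h, 708)} — violation
(B=330, D=I68): rows 2, 11 → {C,F} = (l, 712), (l, 712) ✓
(B=331, D=I88): row 3 → {C,F} = (e, 710) ✓
(B=331, D=I68): row 4 → {C,F} = (m, 712) ✓
(B=331, D=I31): row 5 → {C,F} = (f, 713) ✓
(B=330, D=I46): row 7 → {C,F} = (i, 722) ✓
(B=337, D=I68): rows 8, 12 → {C,F} takes values {(d, 705), (e, 704)} — violation
(B=342, D=I46): row 9 → {C,F} = (j, 708) ✓
(B=342, D=I68): row 10 → {C,F} = (k, 709) ✓
(B=342, D=I88): row 13 → {C,F} = (q, 716) ✓
(B=330, D=I31): row 14 → {C,F} = (o, 720) ✓
Two rows agree on {B, D} but differ on {C, F}, so {B, D} -> {C, F} does not hold.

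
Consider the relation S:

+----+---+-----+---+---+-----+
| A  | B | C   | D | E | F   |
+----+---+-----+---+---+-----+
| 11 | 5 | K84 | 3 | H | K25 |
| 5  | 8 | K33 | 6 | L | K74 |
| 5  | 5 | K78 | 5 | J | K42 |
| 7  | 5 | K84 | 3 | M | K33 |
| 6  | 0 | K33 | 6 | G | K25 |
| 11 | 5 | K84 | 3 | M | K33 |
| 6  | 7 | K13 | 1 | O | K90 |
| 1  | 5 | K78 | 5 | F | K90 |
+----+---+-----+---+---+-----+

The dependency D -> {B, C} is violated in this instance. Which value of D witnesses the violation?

D=3: 3 rows → {B,C} = (5, K84), (5, K84), (5, K84) ✓
D=6: 2 rows → {B,C} takes values {(8, K33), (0, K33)} — violation
D=5: 2 rows → {B,C} = (5, K78), (5, K78) ✓
D=1: 1 row → {B,C} = (7, K13) ✓
The only D value with inconsistent RHS is D=6.

6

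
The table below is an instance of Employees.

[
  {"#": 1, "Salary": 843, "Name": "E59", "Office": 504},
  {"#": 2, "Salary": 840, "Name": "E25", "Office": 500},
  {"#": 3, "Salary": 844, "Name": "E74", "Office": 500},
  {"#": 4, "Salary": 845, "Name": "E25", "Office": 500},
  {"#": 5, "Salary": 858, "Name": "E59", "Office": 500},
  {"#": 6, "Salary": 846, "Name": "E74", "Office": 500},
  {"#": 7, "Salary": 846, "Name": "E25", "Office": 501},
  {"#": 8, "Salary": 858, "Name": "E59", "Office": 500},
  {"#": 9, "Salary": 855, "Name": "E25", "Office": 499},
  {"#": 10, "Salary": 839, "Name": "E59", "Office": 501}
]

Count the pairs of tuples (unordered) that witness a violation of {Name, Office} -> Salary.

(Name=E25, Office=500): violating pairs (2,4) — 1 pair.
(Name=E74, Office=500): violating pairs (3,6) — 1 pair.
(Name=E59, Office=500): all 2 rows agree on Salary — 0 pairs.

2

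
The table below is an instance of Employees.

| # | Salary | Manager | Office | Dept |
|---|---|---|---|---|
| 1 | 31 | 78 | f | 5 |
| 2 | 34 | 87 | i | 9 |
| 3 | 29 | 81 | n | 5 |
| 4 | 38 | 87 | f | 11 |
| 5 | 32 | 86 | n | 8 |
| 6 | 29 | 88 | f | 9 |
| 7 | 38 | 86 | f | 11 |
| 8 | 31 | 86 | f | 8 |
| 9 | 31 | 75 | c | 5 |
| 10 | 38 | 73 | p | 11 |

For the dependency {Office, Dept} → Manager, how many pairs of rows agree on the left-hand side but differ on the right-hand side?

1

(Office=f, Dept=11): violating pairs (4,7) — 1 pair.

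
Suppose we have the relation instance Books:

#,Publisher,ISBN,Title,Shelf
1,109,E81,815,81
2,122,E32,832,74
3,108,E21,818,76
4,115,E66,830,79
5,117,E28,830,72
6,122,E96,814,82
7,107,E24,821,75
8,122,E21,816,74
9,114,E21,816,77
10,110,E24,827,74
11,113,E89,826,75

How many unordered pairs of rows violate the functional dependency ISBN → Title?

ISBN=E21: violating pairs (3,8), (3,9) — 2 pairs.
ISBN=E24: violating pairs (7,10) — 1 pair.

3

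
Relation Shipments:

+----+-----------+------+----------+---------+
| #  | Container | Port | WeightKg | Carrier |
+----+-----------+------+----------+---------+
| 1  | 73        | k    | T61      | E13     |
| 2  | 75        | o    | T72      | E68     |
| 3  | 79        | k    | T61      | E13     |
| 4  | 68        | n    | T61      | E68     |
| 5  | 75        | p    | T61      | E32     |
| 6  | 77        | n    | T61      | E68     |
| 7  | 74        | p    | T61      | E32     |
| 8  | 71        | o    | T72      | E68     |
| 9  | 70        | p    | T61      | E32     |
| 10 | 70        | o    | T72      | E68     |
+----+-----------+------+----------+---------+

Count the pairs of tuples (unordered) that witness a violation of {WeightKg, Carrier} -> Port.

(WeightKg=T61, Carrier=E13): all 2 rows agree on Port — 0 pairs.
(WeightKg=T72, Carrier=E68): all 3 rows agree on Port — 0 pairs.
(WeightKg=T61, Carrier=E68): all 2 rows agree on Port — 0 pairs.
(WeightKg=T61, Carrier=E32): all 3 rows agree on Port — 0 pairs.

0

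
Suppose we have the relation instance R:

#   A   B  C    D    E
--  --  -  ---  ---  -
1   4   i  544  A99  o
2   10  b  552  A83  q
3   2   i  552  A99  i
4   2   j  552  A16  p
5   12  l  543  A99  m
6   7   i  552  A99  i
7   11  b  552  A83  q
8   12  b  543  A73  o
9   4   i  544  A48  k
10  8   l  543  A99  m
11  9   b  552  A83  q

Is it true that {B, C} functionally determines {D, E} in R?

(B=i, C=544): rows 1, 9 → {D,E} takes values {(A99, o), (A48, k)} — violation
(B=b, C=552): rows 2, 7, 11 → {D,E} = (A83, q), (A83, q), (A83, q) ✓
(B=i, C=552): rows 3, 6 → {D,E} = (A99, i), (A99, i) ✓
(B=j, C=552): row 4 → {D,E} = (A16, p) ✓
(B=l, C=543): rows 5, 10 → {D,E} = (A99, m), (A99, m) ✓
(B=b, C=543): row 8 → {D,E} = (A73, o) ✓
Two rows agree on {B, C} but differ on {D, E}, so {B, C} → {D, E} does not hold.

No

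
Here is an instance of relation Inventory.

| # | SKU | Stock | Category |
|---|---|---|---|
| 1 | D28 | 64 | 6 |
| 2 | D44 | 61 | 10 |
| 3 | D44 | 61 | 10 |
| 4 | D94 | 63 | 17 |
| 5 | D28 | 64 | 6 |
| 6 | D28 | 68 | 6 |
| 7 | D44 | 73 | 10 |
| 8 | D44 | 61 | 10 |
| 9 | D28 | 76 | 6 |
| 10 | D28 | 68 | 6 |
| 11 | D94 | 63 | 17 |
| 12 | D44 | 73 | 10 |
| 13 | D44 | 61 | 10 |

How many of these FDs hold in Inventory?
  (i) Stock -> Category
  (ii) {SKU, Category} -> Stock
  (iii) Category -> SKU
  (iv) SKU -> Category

3

(i) Stock -> Category: every LHS value maps to a single RHS value — holds.
(ii) {SKU, Category} -> Stock: (SKU=D28, Category=6): rows 1, 5, 6, 9, 10 → Stock takes values {64, 68, 76} — violation; (SKU=D44, Category=10): rows 2, 3, 7, 8, 12, 13 → Stock takes values {61, 73} — violation — fails.
(iii) Category -> SKU: every LHS value maps to a single RHS value — holds.
(iv) SKU -> Category: every LHS value maps to a single RHS value — holds.
3 of the 4 dependencies hold.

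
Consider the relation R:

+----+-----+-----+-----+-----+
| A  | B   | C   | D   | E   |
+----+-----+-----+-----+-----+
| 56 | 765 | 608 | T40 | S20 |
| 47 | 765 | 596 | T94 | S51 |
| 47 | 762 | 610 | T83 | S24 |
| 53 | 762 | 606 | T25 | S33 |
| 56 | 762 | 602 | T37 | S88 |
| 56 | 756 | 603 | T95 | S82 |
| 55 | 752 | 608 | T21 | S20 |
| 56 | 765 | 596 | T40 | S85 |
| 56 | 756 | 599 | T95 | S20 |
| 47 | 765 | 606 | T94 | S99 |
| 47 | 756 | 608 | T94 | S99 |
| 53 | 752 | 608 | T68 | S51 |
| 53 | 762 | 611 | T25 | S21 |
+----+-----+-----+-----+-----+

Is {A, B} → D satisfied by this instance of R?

Yes

(A=56, B=765): 2 rows → D = T40, T40 ✓
(A=47, B=765): 2 rows → D = T94, T94 ✓
(A=47, B=762): 1 row → D = T83 ✓
(A=53, B=762): 2 rows → D = T25, T25 ✓
(A=56, B=762): 1 row → D = T37 ✓
(A=56, B=756): 2 rows → D = T95, T95 ✓
(A=55, B=752): 1 row → D = T21 ✓
(A=47, B=756): 1 row → D = T94 ✓
(A=53, B=752): 1 row → D = T68 ✓
Every {A, B} value is associated with a single D value, so {A, B} → D holds.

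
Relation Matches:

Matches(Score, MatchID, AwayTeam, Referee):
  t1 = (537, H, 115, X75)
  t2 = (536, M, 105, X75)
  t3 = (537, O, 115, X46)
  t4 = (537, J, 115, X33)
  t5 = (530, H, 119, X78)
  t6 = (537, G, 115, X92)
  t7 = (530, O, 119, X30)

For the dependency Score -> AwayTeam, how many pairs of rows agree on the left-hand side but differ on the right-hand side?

Score=537: all 4 rows agree on AwayTeam — 0 pairs.
Score=530: all 2 rows agree on AwayTeam — 0 pairs.

0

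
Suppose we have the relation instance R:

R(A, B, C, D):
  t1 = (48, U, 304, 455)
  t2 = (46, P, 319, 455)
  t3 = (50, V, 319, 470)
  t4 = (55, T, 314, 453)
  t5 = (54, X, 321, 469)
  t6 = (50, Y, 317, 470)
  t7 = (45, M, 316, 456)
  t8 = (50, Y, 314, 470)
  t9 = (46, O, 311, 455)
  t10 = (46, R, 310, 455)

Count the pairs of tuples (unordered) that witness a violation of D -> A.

D=455: violating pairs (1,2), (1,9), (1,10) — 3 pairs.
D=470: all 3 rows agree on A — 0 pairs.

3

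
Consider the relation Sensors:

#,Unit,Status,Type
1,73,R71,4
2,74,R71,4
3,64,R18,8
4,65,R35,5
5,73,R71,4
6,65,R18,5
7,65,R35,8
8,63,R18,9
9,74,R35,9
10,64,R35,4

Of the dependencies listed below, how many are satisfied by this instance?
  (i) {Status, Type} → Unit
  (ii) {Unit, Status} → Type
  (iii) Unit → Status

0

(i) {Status, Type} → Unit: (Status=R71, Type=4): rows 1, 2, 5 → Unit takes values {73, 74} — violation — fails.
(ii) {Unit, Status} → Type: (Unit=65, Status=R35): rows 4, 7 → Type takes values {5, 8} — violation — fails.
(iii) Unit → Status: Unit=74: rows 2, 9 → Status takes values {R71, R35} — violation; Unit=64: rows 3, 10 → Status takes values {R18, R35} — violation; Unit=65: rows 4, 6, 7 → Status takes values {R35, R18} — violation — fails.
None of the 3 dependencies hold.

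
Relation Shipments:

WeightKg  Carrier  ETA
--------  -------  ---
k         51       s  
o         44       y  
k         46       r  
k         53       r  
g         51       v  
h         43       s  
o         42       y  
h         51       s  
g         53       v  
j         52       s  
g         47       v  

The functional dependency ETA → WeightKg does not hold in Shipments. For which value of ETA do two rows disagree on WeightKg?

s

ETA=s: 4 rows → WeightKg takes values {k, h, j} — violation
ETA=y: 2 rows → WeightKg = o, o ✓
ETA=r: 2 rows → WeightKg = k, k ✓
ETA=v: 3 rows → WeightKg = g, g, g ✓
The only ETA value with inconsistent WeightKg is ETA=s.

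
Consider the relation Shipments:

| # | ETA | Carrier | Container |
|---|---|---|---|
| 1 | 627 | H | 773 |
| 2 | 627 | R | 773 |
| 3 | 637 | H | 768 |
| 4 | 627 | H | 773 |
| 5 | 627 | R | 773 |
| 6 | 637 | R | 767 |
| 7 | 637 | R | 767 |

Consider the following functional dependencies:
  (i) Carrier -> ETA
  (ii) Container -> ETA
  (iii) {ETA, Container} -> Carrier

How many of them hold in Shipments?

1

(i) Carrier -> ETA: Carrier=H: rows 1, 3, 4 → ETA takes values {627, 637} — violation; Carrier=R: rows 2, 5, 6, 7 → ETA takes values {627, 637} — violation — fails.
(ii) Container -> ETA: every LHS value maps to a single RHS value — holds.
(iii) {ETA, Container} -> Carrier: (ETA=627, Container=773): rows 1, 2, 4, 5 → Carrier takes values {H, R} — violation — fails.
1 of the 3 dependencies holds.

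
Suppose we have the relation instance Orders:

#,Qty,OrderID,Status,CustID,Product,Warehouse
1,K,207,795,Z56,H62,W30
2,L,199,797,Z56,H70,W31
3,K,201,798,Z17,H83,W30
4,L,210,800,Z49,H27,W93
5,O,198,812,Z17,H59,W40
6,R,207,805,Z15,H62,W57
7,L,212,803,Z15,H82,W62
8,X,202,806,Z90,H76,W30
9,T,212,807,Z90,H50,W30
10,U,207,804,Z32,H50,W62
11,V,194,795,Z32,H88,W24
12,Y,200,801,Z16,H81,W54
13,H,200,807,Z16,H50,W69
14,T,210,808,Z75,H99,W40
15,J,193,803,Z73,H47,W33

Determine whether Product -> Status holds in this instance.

Product=H62: rows 1, 6 → Status takes values {795, 805} — violation
Product=H70: row 2 → Status = 797 ✓
Product=H83: row 3 → Status = 798 ✓
Product=H27: row 4 → Status = 800 ✓
Product=H59: row 5 → Status = 812 ✓
Product=H82: row 7 → Status = 803 ✓
Product=H76: row 8 → Status = 806 ✓
Product=H50: rows 9, 10, 13 → Status takes values {807, 804} — violation
Product=H88: row 11 → Status = 795 ✓
Product=H81: row 12 → Status = 801 ✓
Product=H99: row 14 → Status = 808 ✓
Product=H47: row 15 → Status = 803 ✓
Two rows agree on Product but differ on Status, so Product -> Status does not hold.

No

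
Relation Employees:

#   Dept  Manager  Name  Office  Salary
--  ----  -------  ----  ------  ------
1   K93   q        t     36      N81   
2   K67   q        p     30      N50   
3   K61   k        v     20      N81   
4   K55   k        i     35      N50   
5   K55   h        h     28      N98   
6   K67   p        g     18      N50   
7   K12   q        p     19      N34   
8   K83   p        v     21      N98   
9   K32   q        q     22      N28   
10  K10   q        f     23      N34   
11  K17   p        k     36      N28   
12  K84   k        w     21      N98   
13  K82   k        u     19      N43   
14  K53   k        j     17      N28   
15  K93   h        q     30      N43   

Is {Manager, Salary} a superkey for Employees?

Rows 7 and 10 have the same {Manager, Salary} value (Manager=q, Salary=N34) but are distinct tuples, so {Manager, Salary} does not determine every attribute — not a superkey.

No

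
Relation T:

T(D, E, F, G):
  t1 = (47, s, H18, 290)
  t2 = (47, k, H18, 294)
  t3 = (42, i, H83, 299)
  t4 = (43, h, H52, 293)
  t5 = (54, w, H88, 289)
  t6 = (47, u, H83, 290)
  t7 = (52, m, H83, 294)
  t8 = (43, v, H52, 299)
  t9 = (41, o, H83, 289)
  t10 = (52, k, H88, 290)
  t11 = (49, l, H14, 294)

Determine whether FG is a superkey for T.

All 11 rows have distinct FG values, so FG → (all attributes) holds and FG is a superkey.

Yes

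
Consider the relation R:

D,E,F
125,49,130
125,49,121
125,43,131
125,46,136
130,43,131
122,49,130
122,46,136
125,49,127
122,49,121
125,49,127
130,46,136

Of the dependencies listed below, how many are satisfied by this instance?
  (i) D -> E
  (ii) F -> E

1

(i) D -> E: D=125: 6 rows → E takes values {49, 43, 46} — violation; D=130: 2 rows → E takes values {43, 46} — violation; D=122: 3 rows → E takes values {49, 46} — violation — fails.
(ii) F -> E: every LHS value maps to a single RHS value — holds.
1 of the 2 dependencies holds.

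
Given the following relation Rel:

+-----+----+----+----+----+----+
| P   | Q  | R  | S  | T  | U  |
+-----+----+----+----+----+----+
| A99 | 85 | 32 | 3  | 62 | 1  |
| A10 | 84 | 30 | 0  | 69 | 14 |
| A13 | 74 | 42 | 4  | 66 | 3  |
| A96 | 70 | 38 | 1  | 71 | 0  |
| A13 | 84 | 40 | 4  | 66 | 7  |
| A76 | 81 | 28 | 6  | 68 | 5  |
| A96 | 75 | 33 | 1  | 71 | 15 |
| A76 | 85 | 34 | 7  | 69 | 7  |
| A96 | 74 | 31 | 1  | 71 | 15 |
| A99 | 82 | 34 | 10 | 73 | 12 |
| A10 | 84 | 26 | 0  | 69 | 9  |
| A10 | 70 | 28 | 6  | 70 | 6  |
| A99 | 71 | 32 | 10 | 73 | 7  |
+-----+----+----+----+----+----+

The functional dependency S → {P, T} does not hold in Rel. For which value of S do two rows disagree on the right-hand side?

6

S=3: 1 row → {P,T} = (A99, 62) ✓
S=0: 2 rows → {P,T} = (A10, 69), (A10, 69) ✓
S=4: 2 rows → {P,T} = (A13, 66), (A13, 66) ✓
S=1: 3 rows → {P,T} = (A96, 71), (A96, 71), (A96, 71) ✓
S=6: 2 rows → {P,T} takes values {(A76, 68), (A10, 70)} — violation
S=7: 1 row → {P,T} = (A76, 69) ✓
S=10: 2 rows → {P,T} = (A99, 73), (A99, 73) ✓
The only S value with inconsistent RHS is S=6.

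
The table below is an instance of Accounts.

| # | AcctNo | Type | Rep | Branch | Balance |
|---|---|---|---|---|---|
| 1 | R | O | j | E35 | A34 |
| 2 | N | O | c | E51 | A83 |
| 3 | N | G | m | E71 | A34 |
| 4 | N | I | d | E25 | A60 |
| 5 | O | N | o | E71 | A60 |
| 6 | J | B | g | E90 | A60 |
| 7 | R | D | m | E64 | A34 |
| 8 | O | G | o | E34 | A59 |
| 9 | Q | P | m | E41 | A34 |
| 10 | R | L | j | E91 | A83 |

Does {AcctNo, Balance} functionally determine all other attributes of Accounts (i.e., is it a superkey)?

No

Rows 1 and 7 have the same {AcctNo, Balance} value (AcctNo=R, Balance=A34) but are distinct tuples, so {AcctNo, Balance} does not determine every attribute — not a superkey.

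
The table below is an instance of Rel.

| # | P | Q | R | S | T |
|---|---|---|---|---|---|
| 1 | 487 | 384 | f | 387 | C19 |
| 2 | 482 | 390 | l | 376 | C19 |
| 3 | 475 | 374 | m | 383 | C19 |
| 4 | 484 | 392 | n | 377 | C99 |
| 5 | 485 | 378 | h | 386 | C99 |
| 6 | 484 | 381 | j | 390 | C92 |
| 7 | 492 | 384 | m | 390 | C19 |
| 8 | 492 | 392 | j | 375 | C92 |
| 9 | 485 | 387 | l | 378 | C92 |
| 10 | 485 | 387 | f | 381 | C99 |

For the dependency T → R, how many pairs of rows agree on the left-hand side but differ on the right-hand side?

T=C19: violating pairs (1,2), (1,3), (1,7), (2,3), (2,7) — 5 pairs.
T=C99: violating pairs (4,5), (4,10), (5,10) — 3 pairs.
T=C92: violating pairs (6,9), (8,9) — 2 pairs.

10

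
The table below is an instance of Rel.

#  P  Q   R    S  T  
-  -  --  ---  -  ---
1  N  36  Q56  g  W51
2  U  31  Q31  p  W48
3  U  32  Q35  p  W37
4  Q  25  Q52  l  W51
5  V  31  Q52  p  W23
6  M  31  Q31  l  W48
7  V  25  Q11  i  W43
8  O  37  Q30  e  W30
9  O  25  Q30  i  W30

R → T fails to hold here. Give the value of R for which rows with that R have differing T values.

Q52

R=Q56: row 1 → T = W51 ✓
R=Q31: rows 2, 6 → T = W48, W48 ✓
R=Q35: row 3 → T = W37 ✓
R=Q52: rows 4, 5 → T takes values {W51, W23} — violation
R=Q11: row 7 → T = W43 ✓
R=Q30: rows 8, 9 → T = W30, W30 ✓
The only R value with inconsistent T is R=Q52.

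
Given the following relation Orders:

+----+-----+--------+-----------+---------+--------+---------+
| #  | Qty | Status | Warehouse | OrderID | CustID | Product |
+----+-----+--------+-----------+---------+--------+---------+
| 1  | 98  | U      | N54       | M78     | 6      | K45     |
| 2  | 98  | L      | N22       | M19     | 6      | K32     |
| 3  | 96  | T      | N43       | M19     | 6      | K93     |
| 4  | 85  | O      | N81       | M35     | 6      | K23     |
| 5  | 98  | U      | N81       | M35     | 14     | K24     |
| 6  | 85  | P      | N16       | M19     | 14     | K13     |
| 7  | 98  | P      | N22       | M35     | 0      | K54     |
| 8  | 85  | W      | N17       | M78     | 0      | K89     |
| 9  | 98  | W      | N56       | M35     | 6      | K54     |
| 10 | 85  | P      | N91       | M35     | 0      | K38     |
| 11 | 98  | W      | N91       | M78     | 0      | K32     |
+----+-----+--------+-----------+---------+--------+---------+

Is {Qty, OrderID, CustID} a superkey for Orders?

Yes

All 11 rows have distinct {Qty, OrderID, CustID} values, so {Qty, OrderID, CustID} → (all attributes) holds and {Qty, OrderID, CustID} is a superkey.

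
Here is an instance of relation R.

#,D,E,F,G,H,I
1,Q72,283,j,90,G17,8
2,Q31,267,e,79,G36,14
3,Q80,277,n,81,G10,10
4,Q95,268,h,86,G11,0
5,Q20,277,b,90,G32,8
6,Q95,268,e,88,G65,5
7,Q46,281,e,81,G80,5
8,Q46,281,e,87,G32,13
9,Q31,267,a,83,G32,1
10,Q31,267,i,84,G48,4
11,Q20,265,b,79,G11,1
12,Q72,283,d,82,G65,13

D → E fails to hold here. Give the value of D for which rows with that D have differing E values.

Q20

D=Q72: rows 1, 12 → E = 283, 283 ✓
D=Q31: rows 2, 9, 10 → E = 267, 267, 267 ✓
D=Q80: row 3 → E = 277 ✓
D=Q95: rows 4, 6 → E = 268, 268 ✓
D=Q20: rows 5, 11 → E takes values {277, 265} — violation
D=Q46: rows 7, 8 → E = 281, 281 ✓
The only D value with inconsistent E is D=Q20.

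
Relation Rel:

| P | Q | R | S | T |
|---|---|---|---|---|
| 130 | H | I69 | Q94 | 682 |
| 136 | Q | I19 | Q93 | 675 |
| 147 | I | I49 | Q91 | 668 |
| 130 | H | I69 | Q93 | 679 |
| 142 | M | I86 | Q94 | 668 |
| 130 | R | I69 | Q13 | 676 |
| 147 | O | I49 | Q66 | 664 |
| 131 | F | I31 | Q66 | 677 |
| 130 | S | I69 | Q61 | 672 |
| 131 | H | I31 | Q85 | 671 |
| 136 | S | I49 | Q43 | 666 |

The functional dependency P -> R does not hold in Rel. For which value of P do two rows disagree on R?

P=130: 4 rows → R = I69, I69, I69, I69 ✓
P=136: 2 rows → R takes values {I19, I49} — violation
P=147: 2 rows → R = I49, I49 ✓
P=142: 1 row → R = I86 ✓
P=131: 2 rows → R = I31, I31 ✓
The only P value with inconsistent R is P=136.

136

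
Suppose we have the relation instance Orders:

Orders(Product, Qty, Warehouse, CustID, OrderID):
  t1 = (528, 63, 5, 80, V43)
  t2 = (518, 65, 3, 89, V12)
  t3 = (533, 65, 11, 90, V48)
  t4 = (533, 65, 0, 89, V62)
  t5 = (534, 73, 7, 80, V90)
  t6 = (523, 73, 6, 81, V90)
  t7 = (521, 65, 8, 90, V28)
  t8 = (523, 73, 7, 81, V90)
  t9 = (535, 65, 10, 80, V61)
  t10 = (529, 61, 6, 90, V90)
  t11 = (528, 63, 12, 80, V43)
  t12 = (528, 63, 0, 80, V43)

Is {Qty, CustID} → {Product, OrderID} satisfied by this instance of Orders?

(Qty=63, CustID=80): rows 1, 11, 12 → {Product,OrderID} = (528, V43), (528, V43), (528, V43) ✓
(Qty=65, CustID=89): rows 2, 4 → {Product,OrderID} takes values {(518, V12), (533, V62)} — violation
(Qty=65, CustID=90): rows 3, 7 → {Product,OrderID} takes values {(533, V48), (521, V28)} — violation
(Qty=73, CustID=80): row 5 → {Product,OrderID} = (534, V90) ✓
(Qty=73, CustID=81): rows 6, 8 → {Product,OrderID} = (523, V90), (523, V90) ✓
(Qty=65, CustID=80): row 9 → {Product,OrderID} = (535, V61) ✓
(Qty=61, CustID=90): row 10 → {Product,OrderID} = (529, V90) ✓
Two rows agree on {Qty, CustID} but differ on {Product, OrderID}, so {Qty, CustID} → {Product, OrderID} does not hold.

No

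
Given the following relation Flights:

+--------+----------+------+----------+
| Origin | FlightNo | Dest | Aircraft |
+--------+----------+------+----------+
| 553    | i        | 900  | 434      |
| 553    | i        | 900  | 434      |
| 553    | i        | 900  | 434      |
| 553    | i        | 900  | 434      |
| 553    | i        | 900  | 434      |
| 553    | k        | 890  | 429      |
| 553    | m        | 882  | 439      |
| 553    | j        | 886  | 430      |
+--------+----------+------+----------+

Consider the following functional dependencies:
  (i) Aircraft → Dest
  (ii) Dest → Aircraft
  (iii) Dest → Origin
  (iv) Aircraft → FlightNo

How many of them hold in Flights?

(i) Aircraft → Dest: every LHS value maps to a single RHS value — holds.
(ii) Dest → Aircraft: every LHS value maps to a single RHS value — holds.
(iii) Dest → Origin: every LHS value maps to a single RHS value — holds.
(iv) Aircraft → FlightNo: every LHS value maps to a single RHS value — holds.
4 of the 4 dependencies hold.

4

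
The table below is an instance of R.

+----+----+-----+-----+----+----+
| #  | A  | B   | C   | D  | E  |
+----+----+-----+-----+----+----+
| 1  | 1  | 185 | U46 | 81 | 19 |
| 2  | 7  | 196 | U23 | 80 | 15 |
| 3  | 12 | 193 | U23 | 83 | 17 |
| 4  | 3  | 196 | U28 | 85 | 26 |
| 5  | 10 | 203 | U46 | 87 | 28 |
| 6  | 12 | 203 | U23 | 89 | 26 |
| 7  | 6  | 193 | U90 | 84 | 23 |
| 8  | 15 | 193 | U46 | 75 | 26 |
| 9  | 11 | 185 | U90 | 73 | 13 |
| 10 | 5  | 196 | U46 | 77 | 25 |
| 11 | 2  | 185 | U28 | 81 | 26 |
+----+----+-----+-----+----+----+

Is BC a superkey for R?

Yes

All 11 rows have distinct BC values, so BC → (all attributes) holds and BC is a superkey.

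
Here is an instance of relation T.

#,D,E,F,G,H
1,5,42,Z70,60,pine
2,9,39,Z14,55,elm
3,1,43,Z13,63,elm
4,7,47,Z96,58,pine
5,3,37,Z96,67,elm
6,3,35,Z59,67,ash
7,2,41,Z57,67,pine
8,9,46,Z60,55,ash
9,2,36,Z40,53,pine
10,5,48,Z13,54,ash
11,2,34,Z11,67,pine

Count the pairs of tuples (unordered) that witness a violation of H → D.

H=pine: violating pairs (1,4), (1,7), (1,9), (1,11), (4,7), (4,9), (4,11) — 7 pairs.
H=elm: violating pairs (2,3), (2,5), (3,5) — 3 pairs.
H=ash: violating pairs (6,8), (6,10), (8,10) — 3 pairs.

13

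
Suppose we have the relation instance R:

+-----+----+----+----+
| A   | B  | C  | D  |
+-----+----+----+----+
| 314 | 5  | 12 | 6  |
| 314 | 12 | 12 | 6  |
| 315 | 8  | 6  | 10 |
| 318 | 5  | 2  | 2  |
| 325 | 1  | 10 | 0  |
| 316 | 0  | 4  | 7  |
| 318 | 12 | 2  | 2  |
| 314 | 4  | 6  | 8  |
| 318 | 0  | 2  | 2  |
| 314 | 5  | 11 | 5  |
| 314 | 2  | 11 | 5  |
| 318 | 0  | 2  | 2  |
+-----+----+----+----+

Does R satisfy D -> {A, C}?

D=6: 2 rows → {A,C} = (314, 12), (314, 12) ✓
D=10: 1 row → {A,C} = (315, 6) ✓
D=2: 4 rows → {A,C} = (318, 2), (318, 2), (318, 2), (318, 2) ✓
D=0: 1 row → {A,C} = (325, 10) ✓
D=7: 1 row → {A,C} = (316, 4) ✓
D=8: 1 row → {A,C} = (314, 6) ✓
D=5: 2 rows → {A,C} = (314, 11), (314, 11) ✓
Every D value is associated with a single {A, C} value, so D -> {A, C} holds.

Yes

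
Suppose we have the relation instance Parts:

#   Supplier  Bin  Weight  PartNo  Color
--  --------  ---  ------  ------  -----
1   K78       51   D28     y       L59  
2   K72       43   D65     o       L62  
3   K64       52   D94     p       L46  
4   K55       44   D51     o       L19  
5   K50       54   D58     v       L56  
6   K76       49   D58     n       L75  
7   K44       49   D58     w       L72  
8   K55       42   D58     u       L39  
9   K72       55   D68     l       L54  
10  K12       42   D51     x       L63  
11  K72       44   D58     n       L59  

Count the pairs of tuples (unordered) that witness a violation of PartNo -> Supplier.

PartNo=o: violating pairs (2,4) — 1 pair.
PartNo=n: violating pairs (6,11) — 1 pair.

2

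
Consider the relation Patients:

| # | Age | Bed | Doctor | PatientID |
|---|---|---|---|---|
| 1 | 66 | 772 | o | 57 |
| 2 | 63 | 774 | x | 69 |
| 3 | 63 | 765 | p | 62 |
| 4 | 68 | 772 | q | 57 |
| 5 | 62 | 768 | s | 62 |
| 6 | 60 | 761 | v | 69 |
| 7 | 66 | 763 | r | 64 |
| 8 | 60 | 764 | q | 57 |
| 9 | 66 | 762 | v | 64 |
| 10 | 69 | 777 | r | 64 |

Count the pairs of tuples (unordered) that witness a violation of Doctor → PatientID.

1

Doctor=q: all 2 rows agree on PatientID — 0 pairs.
Doctor=v: violating pairs (6,9) — 1 pair.
Doctor=r: all 2 rows agree on PatientID — 0 pairs.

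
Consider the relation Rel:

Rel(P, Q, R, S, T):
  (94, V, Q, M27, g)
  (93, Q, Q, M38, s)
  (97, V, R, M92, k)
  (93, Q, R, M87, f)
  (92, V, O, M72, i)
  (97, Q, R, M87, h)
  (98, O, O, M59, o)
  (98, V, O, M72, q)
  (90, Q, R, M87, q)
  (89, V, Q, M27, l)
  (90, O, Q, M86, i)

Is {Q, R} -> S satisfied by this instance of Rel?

Yes

(Q=V, R=Q): 2 rows → S = M27, M27 ✓
(Q=Q, R=Q): 1 row → S = M38 ✓
(Q=V, R=R): 1 row → S = M92 ✓
(Q=Q, R=R): 3 rows → S = M87, M87, M87 ✓
(Q=V, R=O): 2 rows → S = M72, M72 ✓
(Q=O, R=O): 1 row → S = M59 ✓
(Q=O, R=Q): 1 row → S = M86 ✓
Every {Q, R} value is associated with a single S value, so {Q, R} -> S holds.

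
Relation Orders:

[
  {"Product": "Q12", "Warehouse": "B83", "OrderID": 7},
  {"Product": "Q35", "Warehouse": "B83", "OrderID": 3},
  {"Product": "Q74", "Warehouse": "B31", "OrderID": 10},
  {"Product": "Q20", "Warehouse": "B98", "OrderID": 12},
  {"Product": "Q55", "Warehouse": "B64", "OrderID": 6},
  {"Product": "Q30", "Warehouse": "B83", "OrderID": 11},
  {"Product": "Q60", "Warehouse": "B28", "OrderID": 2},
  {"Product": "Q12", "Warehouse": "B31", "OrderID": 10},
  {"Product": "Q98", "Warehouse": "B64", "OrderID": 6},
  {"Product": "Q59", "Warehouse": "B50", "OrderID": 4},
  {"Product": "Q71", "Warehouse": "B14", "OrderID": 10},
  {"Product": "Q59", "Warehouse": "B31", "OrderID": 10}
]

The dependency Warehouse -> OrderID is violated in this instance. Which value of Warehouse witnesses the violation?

B83

Warehouse=B83: 3 rows → OrderID takes values {7, 3, 11} — violation
Warehouse=B31: 3 rows → OrderID = 10, 10, 10 ✓
Warehouse=B98: 1 row → OrderID = 12 ✓
Warehouse=B64: 2 rows → OrderID = 6, 6 ✓
Warehouse=B28: 1 row → OrderID = 2 ✓
Warehouse=B50: 1 row → OrderID = 4 ✓
Warehouse=B14: 1 row → OrderID = 10 ✓
The only Warehouse value with inconsistent OrderID is Warehouse=B83.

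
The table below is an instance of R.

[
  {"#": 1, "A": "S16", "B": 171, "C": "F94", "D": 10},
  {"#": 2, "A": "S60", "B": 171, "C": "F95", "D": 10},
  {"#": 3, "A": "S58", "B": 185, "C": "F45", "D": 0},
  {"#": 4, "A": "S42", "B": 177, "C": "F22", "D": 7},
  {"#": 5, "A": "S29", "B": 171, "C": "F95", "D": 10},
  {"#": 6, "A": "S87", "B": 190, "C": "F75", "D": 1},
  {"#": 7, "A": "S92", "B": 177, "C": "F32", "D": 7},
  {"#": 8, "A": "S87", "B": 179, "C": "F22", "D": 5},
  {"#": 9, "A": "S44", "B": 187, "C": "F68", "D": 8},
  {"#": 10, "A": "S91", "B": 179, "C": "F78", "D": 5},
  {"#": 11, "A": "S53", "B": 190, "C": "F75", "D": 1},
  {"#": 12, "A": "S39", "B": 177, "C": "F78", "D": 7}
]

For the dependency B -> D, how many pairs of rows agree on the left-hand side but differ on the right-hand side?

B=171: all 3 rows agree on D — 0 pairs.
B=177: all 3 rows agree on D — 0 pairs.
B=190: all 2 rows agree on D — 0 pairs.
B=179: all 2 rows agree on D — 0 pairs.

0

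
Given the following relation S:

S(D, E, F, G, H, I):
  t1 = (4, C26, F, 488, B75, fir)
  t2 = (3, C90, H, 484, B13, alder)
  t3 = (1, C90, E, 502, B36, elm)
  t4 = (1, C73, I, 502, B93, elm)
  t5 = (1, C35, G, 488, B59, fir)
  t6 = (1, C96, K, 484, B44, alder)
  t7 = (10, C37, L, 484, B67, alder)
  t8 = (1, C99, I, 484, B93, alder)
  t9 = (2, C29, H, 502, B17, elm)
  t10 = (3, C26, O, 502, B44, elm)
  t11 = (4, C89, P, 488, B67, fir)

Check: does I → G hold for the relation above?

Yes

I=fir: rows 1, 5, 11 → G = 488, 488, 488 ✓
I=alder: rows 2, 6, 7, 8 → G = 484, 484, 484, 484 ✓
I=elm: rows 3, 4, 9, 10 → G = 502, 502, 502, 502 ✓
Every I value is associated with a single G value, so I → G holds.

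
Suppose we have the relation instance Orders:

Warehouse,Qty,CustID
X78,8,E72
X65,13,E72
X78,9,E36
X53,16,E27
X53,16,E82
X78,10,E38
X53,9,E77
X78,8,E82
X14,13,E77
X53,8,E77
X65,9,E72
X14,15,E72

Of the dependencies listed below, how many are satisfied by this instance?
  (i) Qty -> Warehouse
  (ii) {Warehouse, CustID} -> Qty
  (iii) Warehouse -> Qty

0

(i) Qty -> Warehouse: Qty=8: 3 rows → Warehouse takes values {X78, X53} — violation; Qty=13: 2 rows → Warehouse takes values {X65, X14} — violation; Qty=9: 3 rows → Warehouse takes values {X78, X53, X65} — violation — fails.
(ii) {Warehouse, CustID} -> Qty: (Warehouse=X65, CustID=E72): 2 rows → Qty takes values {13, 9} — violation; (Warehouse=X53, CustID=E77): 2 rows → Qty takes values {9, 8} — violation — fails.
(iii) Warehouse -> Qty: Warehouse=X78: 4 rows → Qty takes values {8, 9, 10} — violation; Warehouse=X65: 2 rows → Qty takes values {13, 9} — violation; Warehouse=X53: 4 rows → Qty takes values {16, 9, 8} — violation; Warehouse=X14: 2 rows → Qty takes values {13, 15} — violation — fails.
None of the 3 dependencies hold.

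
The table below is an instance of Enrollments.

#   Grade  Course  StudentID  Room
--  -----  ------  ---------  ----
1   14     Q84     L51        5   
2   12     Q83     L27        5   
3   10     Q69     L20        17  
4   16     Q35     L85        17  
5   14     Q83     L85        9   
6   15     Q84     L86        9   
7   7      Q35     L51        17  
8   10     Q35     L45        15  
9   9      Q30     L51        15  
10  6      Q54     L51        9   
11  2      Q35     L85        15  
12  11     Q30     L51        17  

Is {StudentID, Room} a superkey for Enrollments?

Rows 7 and 12 have the same {StudentID, Room} value (StudentID=L51, Room=17) but are distinct tuples, so {StudentID, Room} does not determine every attribute — not a superkey.

No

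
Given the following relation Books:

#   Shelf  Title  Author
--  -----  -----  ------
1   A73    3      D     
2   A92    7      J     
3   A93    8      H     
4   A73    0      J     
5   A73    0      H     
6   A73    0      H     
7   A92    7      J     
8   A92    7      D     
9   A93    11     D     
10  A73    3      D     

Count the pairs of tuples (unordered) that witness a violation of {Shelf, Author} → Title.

(Shelf=A73, Author=D): all 2 rows agree on Title — 0 pairs.
(Shelf=A92, Author=J): all 2 rows agree on Title — 0 pairs.
(Shelf=A73, Author=H): all 2 rows agree on Title — 0 pairs.

0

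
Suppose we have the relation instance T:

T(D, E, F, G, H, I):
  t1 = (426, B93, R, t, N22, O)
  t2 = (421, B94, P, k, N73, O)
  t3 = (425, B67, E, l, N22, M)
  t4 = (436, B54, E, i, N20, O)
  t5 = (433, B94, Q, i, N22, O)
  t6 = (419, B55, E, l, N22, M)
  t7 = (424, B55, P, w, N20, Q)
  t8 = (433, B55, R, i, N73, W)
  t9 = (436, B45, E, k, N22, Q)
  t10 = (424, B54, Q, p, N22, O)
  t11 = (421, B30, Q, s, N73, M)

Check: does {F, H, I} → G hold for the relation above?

No

(F=R, H=N22, I=O): row 1 → G = t ✓
(F=P, H=N73, I=O): row 2 → G = k ✓
(F=E, H=N22, I=M): rows 3, 6 → G = l, l ✓
(F=E, H=N20, I=O): row 4 → G = i ✓
(F=Q, H=N22, I=O): rows 5, 10 → G takes values {i, p} — violation
(F=P, H=N20, I=Q): row 7 → G = w ✓
(F=R, H=N73, I=W): row 8 → G = i ✓
(F=E, H=N22, I=Q): row 9 → G = k ✓
(F=Q, H=N73, I=M): row 11 → G = s ✓
Two rows agree on {F, H, I} but differ on G, so {F, H, I} → G does not hold.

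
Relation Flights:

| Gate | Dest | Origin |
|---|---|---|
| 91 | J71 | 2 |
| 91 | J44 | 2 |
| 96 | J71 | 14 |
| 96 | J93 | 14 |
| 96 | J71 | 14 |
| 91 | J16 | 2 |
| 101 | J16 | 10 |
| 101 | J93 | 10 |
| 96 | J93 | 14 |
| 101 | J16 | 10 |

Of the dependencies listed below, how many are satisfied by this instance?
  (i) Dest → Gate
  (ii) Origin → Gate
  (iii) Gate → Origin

(i) Dest → Gate: Dest=J71: 3 rows → Gate takes values {91, 96} — violation; Dest=J93: 3 rows → Gate takes values {96, 101} — violation; Dest=J16: 3 rows → Gate takes values {91, 101} — violation — fails.
(ii) Origin → Gate: every LHS value maps to a single RHS value — holds.
(iii) Gate → Origin: every LHS value maps to a single RHS value — holds.
2 of the 3 dependencies hold.

2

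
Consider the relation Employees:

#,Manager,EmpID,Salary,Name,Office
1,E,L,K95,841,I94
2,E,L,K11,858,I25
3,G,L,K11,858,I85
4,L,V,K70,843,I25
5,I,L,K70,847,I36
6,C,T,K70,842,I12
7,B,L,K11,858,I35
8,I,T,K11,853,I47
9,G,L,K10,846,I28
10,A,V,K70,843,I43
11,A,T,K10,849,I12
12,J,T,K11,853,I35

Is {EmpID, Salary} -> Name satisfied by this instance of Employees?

Yes

(EmpID=L, Salary=K95): row 1 → Name = 841 ✓
(EmpID=L, Salary=K11): rows 2, 3, 7 → Name = 858, 858, 858 ✓
(EmpID=V, Salary=K70): rows 4, 10 → Name = 843, 843 ✓
(EmpID=L, Salary=K70): row 5 → Name = 847 ✓
(EmpID=T, Salary=K70): row 6 → Name = 842 ✓
(EmpID=T, Salary=K11): rows 8, 12 → Name = 853, 853 ✓
(EmpID=L, Salary=K10): row 9 → Name = 846 ✓
(EmpID=T, Salary=K10): row 11 → Name = 849 ✓
Every {EmpID, Salary} value is associated with a single Name value, so {EmpID, Salary} -> Name holds.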